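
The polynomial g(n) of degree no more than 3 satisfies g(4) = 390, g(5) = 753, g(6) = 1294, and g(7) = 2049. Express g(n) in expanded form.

g(n) = 6n^3 - n^2 + 6n - 2

Using the Lagrange interpolation formula with nodes 4, 5, 6, 7:
  L_0(n) = (n - 5)(n - 6)(n - 7) / -6
  L_1(n) = (n - 4)(n - 6)(n - 7) / 2
  L_2(n) = (n - 4)(n - 5)(n - 7) / -2
  L_3(n) = (n - 4)(n - 5)(n - 6) / 6
Then g(n) = 390·L_0(n) + 753·L_1(n) + 1294·L_2(n) + 2049·L_3(n).
Expanding and collecting terms gives g(n) = 6n³ - n² + 6n - 2.
Check: g(5) = 753. ✓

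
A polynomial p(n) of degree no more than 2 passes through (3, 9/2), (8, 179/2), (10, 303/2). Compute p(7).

129/2

Write p(n) = an^2 + bn + c. Substituting each data point gives a linear system:
  9a + 3b + c = 9/2
  64a + 8b + c = 179/2
  100a + 10b + c = 303/2
Solving the system yields a = 2, b = -5, c = 3/2.
So p(n) = 2n^2 - 5n + 3/2.
Then p(7) = 129/2.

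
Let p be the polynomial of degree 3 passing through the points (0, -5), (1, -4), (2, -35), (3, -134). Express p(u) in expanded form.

Write p(u) = au^3 + bu^2 + cu + d. Substituting each data point gives a linear system:
  d = -5
  a + b + c + d = -4
  8a + 4b + 2c + d = -35
  27a + 9b + 3c + d = -134
Solving the system yields a = -6, b = 2, c = 5, d = -5.
So p(u) = -6u^3 + 2u^2 + 5u - 5.
Check: p(2) = -35. ✓

p(u) = -6u^3 + 2u^2 + 5u - 5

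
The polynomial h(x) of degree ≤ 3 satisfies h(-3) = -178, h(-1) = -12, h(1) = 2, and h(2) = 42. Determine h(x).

Write h(x) = ax^3 + bx^2 + cx + d. Substituting each data point gives a linear system:
  -27a + 9b - 3c + d = -178
  -a + b - c + d = -12
  a + b + c + d = 2
  8a + 4b + 2c + d = 42
Solving the system yields a = 6, b = -1, c = 1, d = -4.
So h(x) = 6x^3 - x^2 + x - 4.
Check: h(-3) = -178. ✓

h(x) = 6x^3 - x^2 + x - 4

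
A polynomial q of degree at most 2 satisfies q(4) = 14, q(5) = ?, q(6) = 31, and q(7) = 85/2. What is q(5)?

43/2

The 3 known points determine the degree-2 polynomial uniquely.
Write q(u) = au^2 + bu + c. Substituting each data point gives a linear system:
  16a + 4b + c = 14
  36a + 6b + c = 31
  49a + 7b + c = 85/2
Solving the system yields a = 1, b = -3/2, c = 4.
So q(u) = u^2 - (3/2)u + 4.
Then q(5) = 43/2.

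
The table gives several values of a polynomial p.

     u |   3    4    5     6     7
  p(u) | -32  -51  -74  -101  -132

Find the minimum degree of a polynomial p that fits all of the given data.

2

Forward differences of the values at u = 3, 4, 5, 6, 7:
  p  : -32  -51  -74  -101  -132
  Δ  : -19  -23  -27  -31
  Δ^2: -4  -4  -4
  Δ^3: 0  0
  Δ^4: 0
The second differences are constant (-4) and nonzero, while all higher differences vanish, so the minimal degree is 2.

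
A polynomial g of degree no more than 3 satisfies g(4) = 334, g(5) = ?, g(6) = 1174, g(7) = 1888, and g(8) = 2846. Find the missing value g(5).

668

The 4 known points determine the degree-3 polynomial uniquely.
Write g(x) = ax^3 + bx^2 + cx + d. Substituting each data point gives a linear system:
  64a + 16b + 4c + d = 334
  216a + 36b + 6c + d = 1174
  343a + 49b + 7c + d = 1888
  512a + 64b + 8c + d = 2846
Solving the system yields a = 6, b = -4, c = 4, d = -2.
So g(x) = 6x^3 - 4x^2 + 4x - 2.
Then g(5) = 668.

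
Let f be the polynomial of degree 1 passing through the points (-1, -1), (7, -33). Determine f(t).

f(t) = -4t - 5

Write f(t) = at + b. Substituting each data point gives a linear system:
  -a + b = -1
  7a + b = -33
Solving the system yields a = -4, b = -5.
So f(t) = -4t - 5.
Check: f(7) = -33. ✓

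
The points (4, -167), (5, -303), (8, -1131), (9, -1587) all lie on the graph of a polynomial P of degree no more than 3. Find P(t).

Using the Lagrange interpolation formula with nodes 4, 5, 8, 9:
  L_0(t) = (t - 5)(t - 8)(t - 9) / -20
  L_1(t) = (t - 4)(t - 8)(t - 9) / 12
  L_2(t) = (t - 4)(t - 5)(t - 9) / -12
  L_3(t) = (t - 4)(t - 5)(t - 8) / 20
Then P(t) = -167·L_0(t) - 303·L_1(t) - 1131·L_2(t) - 1587·L_3(t).
Expanding and collecting terms gives P(t) = -2t³ - t² - 5t - 3.
Check: P(9) = -1587. ✓

P(t) = -2t^3 - t^2 - 5t - 3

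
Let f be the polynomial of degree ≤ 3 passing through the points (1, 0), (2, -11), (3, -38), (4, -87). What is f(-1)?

Forward differences of the values at x = 1, 2, 3, 4:
  f  : 0  -11  -38  -87
  Δ  : -11  -27  -49
  Δ^2: -16  -22
  Δ^3: -6
The third differences are constant, confirming degree 3.
Interpolating (Newton forward form) and evaluating at x = -1 gives f(-1) = -2.

-2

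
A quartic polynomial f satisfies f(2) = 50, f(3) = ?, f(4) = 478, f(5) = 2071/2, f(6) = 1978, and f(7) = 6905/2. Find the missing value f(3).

The 5 known points determine the degree-4 polynomial uniquely.
Write f(s) = as^4 + bs^3 + cs^2 + ds + e. Substituting each data point gives a linear system:
  16a + 8b + 4c + 2d + e = 50
  256a + 64b + 16c + 4d + e = 478
  625a + 125b + 25c + 5d + e = 2071/2
  1296a + 216b + 36c + 6d + e = 1978
  2401a + 343b + 49c + 7d + e = 6905/2
Solving the system yields a = 1, b = 5/2, c = 4, d = 0, e = -2.
So f(s) = s^4 + (5/2)s^3 + 4s^2 - 2.
Then f(3) = 365/2.

365/2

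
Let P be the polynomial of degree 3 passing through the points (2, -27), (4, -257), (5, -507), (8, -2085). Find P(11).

Using the Lagrange interpolation formula with nodes 2, 4, 5, 8:
  L_0(s) = (s - 4)(s - 5)(s - 8) / -36
  L_1(s) = (s - 2)(s - 5)(s - 8) / 8
  L_2(s) = (s - 2)(s - 4)(s - 8) / -9
  L_3(s) = (s - 2)(s - 4)(s - 5) / 72
Then P(s) = -27·L_0(s) - 257·L_1(s) - 507·L_2(s) - 2085·L_3(s).
Expanding and collecting terms gives P(s) = -4s^3 - s^2 + 3s + 3.
Evaluating at s = 11: P(11) = -5409.

-5409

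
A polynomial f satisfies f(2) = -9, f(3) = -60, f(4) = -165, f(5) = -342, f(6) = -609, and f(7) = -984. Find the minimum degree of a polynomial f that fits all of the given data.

Forward differences of the values at x = 2, 3, 4, 5, 6, 7:
  f  : -9  -60  -165  -342  -609  -984
  Δ  : -51  -105  -177  -267  -375
  Δ^2: -54  -72  -90  -108
  Δ^3: -18  -18  -18
  Δ^4: 0  0
  Δ^5: 0
The third differences are constant (-18) and nonzero, while all higher differences vanish, so the minimal degree is 3.

3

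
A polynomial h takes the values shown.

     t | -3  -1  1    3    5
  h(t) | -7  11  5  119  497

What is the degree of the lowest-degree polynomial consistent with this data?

3

Forward differences of the values at t = -3, -1, 1, 3, 5:
  h  : -7  11  5  119  497
  Δ  : 18  -6  114  378
  Δ^2: -24  120  264
  Δ^3: 144  144
  Δ^4: 0
The third differences are constant (144) and nonzero, while all higher differences vanish, so the minimal degree is 3.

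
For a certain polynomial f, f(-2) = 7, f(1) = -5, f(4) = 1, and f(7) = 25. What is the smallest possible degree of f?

2

Forward differences of the values at u = -2, 1, 4, 7:
  f  : 7  -5  1  25
  Δ  : -12  6  24
  Δ^2: 18  18
  Δ^3: 0
The second differences are constant (18) and nonzero, while all higher differences vanish, so the minimal degree is 2.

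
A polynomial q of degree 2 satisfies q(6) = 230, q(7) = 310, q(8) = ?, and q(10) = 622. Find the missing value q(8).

The 3 known points determine the degree-2 polynomial uniquely.
Write q(n) = an^2 + bn + c. Substituting each data point gives a linear system:
  36a + 6b + c = 230
  49a + 7b + c = 310
  100a + 10b + c = 622
Solving the system yields a = 6, b = 2, c = 2.
So q(n) = 6n^2 + 2n + 2.
Then q(8) = 402.

402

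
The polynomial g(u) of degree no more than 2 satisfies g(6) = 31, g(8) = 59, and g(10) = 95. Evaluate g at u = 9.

76

Using the Lagrange interpolation formula with nodes 6, 8, 10:
  L_0(u) = (u - 8)(u - 10) / 8
  L_1(u) = (u - 6)(u - 10) / -4
  L_2(u) = (u - 6)(u - 8) / 8
Then g(u) = 31·L_0(u) + 59·L_1(u) + 95·L_2(u).
Expanding and collecting terms gives g(u) = u^2 - 5.
Evaluating at u = 9: g(9) = 76.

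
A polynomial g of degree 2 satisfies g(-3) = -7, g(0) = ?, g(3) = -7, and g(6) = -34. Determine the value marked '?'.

The 3 known points determine the degree-2 polynomial uniquely.
Write g(s) = as^2 + bs + c. Substituting each data point gives a linear system:
  9a - 3b + c = -7
  9a + 3b + c = -7
  36a + 6b + c = -34
Solving the system yields a = -1, b = 0, c = 2.
So g(s) = -s^2 + 2.
Then g(0) = 2.

2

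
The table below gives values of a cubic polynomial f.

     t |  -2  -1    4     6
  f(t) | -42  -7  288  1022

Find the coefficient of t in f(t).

Write f(t) = at^3 + bt^2 + ct + d. Substituting each data point gives a linear system:
  -8a + 4b - 2c + d = -42
  -a + b - c + d = -7
  64a + 16b + 4c + d = 288
  216a + 36b + 6c + d = 1022
Solving the system yields a = 5, b = -1, c = -3, d = -4.
So f(t) = 5t^3 - t^2 - 3t - 4.
The coefficient of t is -3.

-3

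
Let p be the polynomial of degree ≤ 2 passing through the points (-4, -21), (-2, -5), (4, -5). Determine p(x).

p(x) = -x^2 + 2x + 3

Write p(x) = ax^2 + bx + c. Substituting each data point gives a linear system:
  16a - 4b + c = -21
  4a - 2b + c = -5
  16a + 4b + c = -5
Solving the system yields a = -1, b = 2, c = 3.
So p(x) = -x^2 + 2x + 3.
Check: p(-4) = -21. ✓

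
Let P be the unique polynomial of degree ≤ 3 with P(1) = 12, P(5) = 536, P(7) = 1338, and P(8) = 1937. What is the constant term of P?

Write P(s) = as^3 + bs^2 + cs + d. Substituting each data point gives a linear system:
  a + b + c + d = 12
  125a + 25b + 5c + d = 536
  343a + 49b + 7c + d = 1338
  512a + 64b + 8c + d = 1937
Solving the system yields a = 3, b = 6, c = 2, d = 1.
So P(s) = 3s^3 + 6s^2 + 2s + 1.
The constant term is 1.

1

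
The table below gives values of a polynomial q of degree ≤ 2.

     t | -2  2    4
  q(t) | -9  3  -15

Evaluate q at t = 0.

5

Using the Lagrange interpolation formula with nodes -2, 2, 4:
  L_0(t) = (t - 2)(t - 4) / 24
  L_1(t) = (t + 2)(t - 4) / -8
  L_2(t) = (t + 2)(t - 2) / 12
Then q(t) = -9·L_0(t) + 3·L_1(t) - 15·L_2(t).
Expanding and collecting terms gives q(t) = -2t^2 + 3t + 5.
Evaluating at t = 0: q(0) = 5.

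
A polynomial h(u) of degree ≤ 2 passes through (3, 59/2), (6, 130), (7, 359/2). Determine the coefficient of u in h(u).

-5/2

Write h(u) = au^2 + bu + c. Substituting each data point gives a linear system:
  9a + 3b + c = 59/2
  36a + 6b + c = 130
  49a + 7b + c = 359/2
Solving the system yields a = 4, b = -5/2, c = 1.
So h(u) = 4u² - (5/2)u + 1.
The coefficient of u is -5/2.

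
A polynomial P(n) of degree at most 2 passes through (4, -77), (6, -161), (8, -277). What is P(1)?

-11

Forward differences of the values at n = 4, 6, 8:
  P  : -77  -161  -277
  Δ  : -84  -116
  Δ^2: -32
The second differences are constant, confirming degree 2.
Interpolating (Newton forward form) and evaluating at n = 1 gives P(1) = -11.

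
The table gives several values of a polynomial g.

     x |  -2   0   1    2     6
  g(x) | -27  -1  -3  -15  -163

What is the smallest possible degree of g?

2

Divided differences on the nodes -2, 0, 1, 2, 6:
  order 0: -27  -1  -3  -15  -163
  order 1: 13  -2  -12  -37
  order 2: -5  -5  -5
  order 3: 0  0
  order 4: 0
The order-2 divided differences are all -5 (nonzero) and every higher order vanishes, so the data lies on a polynomial of degree exactly 2.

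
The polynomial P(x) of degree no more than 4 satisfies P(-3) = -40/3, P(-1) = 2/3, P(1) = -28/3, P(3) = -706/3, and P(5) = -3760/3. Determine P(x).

P(x) = -x^4 - 4x^3 - 5x^2 - x + 5/3

Write P(x) = ax^4 + bx^3 + cx^2 + dx + e. Substituting each data point gives a linear system:
  81a - 27b + 9c - 3d + e = -40/3
  a - b + c - d + e = 2/3
  a + b + c + d + e = -28/3
  81a + 27b + 9c + 3d + e = -706/3
  625a + 125b + 25c + 5d + e = -3760/3
Solving the system yields a = -1, b = -4, c = -5, d = -1, e = 5/3.
So P(x) = -x⁴ - 4x³ - 5x² - x + 5/3.
Check: P(-1) = 2/3. ✓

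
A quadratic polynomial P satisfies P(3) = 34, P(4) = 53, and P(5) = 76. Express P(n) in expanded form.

Using the Lagrange interpolation formula with nodes 3, 4, 5:
  L_0(n) = (n - 4)(n - 5) / 2
  L_1(n) = (n - 3)(n - 5) / -1
  L_2(n) = (n - 3)(n - 4) / 2
Then P(n) = 34·L_0(n) + 53·L_1(n) + 76·L_2(n).
Expanding and collecting terms gives P(n) = 2n^2 + 5n + 1.
Check: P(5) = 76. ✓

P(n) = 2n^2 + 5n + 1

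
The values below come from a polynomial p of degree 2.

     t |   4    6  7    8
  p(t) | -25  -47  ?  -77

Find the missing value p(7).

-61

The 3 known points determine the degree-2 polynomial uniquely.
Write p(t) = at^2 + bt + c. Substituting each data point gives a linear system:
  16a + 4b + c = -25
  36a + 6b + c = -47
  64a + 8b + c = -77
Solving the system yields a = -1, b = -1, c = -5.
So p(t) = -t² - t - 5.
Then p(7) = -61.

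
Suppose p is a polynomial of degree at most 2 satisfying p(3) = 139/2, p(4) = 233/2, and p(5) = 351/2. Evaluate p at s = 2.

69/2

Write p(s) = as^2 + bs + c. Substituting each data point gives a linear system:
  9a + 3b + c = 139/2
  16a + 4b + c = 233/2
  25a + 5b + c = 351/2
Solving the system yields a = 6, b = 5, c = 1/2.
So p(s) = 6s^2 + 5s + 1/2.
Then p(2) = 69/2.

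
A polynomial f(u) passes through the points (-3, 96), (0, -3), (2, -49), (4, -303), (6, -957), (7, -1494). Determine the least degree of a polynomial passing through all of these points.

Divided differences on the nodes -3, 0, 2, 4, 6, 7:
  order 0: 96  -3  -49  -303  -957  -1494
  order 1: -33  -23  -127  -327  -537
  order 2: 2  -26  -50  -70
  order 3: -4  -4  -4
  order 4: 0  0
  order 5: 0
The order-3 divided differences are all -4 (nonzero) and every higher order vanishes, so the data lies on a polynomial of degree exactly 3.

3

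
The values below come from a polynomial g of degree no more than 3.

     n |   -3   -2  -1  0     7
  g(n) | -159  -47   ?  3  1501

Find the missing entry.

The 4 known points determine the degree-3 polynomial uniquely.
Write g(n) = an^3 + bn^2 + cn + d. Substituting each data point gives a linear system:
  -27a + 9b - 3c + d = -159
  -8a + 4b - 2c + d = -47
  d = 3
  343a + 49b + 7c + d = 1501
Solving the system yields a = 5, b = -4, c = -3, d = 3.
So g(n) = 5n^3 - 4n^2 - 3n + 3.
Then g(-1) = -3.

-3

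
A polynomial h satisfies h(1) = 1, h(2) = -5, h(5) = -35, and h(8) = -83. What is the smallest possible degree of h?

Divided differences on the nodes 1, 2, 5, 8:
  order 0: 1  -5  -35  -83
  order 1: -6  -10  -16
  order 2: -1  -1
  order 3: 0
The order-2 divided differences are all -1 (nonzero) and every higher order vanishes, so the data lies on a polynomial of degree exactly 2.

2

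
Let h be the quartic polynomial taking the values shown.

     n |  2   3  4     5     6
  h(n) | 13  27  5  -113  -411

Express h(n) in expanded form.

Using the Lagrange interpolation formula with nodes 2, 3, 4, 5, 6:
  L_0(n) = (n - 3)(n - 4)(n - 5)(n - 6) / 24
  L_1(n) = (n - 2)(n - 4)(n - 5)(n - 6) / -6
  L_2(n) = (n - 2)(n - 3)(n - 5)(n - 6) / 4
  L_3(n) = (n - 2)(n - 3)(n - 4)(n - 6) / -6
  L_4(n) = (n - 2)(n - 3)(n - 4)(n - 5) / 24
Then h(n) = 13·L_0(n) + 27·L_1(n) + 5·L_2(n) - 113·L_3(n) - 411·L_4(n).
Expanding and collecting terms gives h(n) = -n^4 + 4n^3 + n^2 - 2n - 3.
Check: h(6) = -411. ✓

h(n) = -n^4 + 4n^3 + n^2 - 2n - 3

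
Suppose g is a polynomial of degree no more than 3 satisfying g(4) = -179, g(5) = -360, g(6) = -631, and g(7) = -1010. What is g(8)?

-1515

Using the Lagrange interpolation formula with nodes 4, 5, 6, 7:
  L_0(n) = (n - 5)(n - 6)(n - 7) / -6
  L_1(n) = (n - 4)(n - 6)(n - 7) / 2
  L_2(n) = (n - 4)(n - 5)(n - 7) / -2
  L_3(n) = (n - 4)(n - 5)(n - 6) / 6
Then g(n) = -179·L_0(n) - 360·L_1(n) - 631·L_2(n) - 1010·L_3(n).
Expanding and collecting terms gives g(n) = -3n³ + 2n + 5.
Evaluating at n = 8: g(8) = -1515.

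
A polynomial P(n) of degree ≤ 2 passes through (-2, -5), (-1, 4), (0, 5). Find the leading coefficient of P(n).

-4

Write P(n) = an^2 + bn + c. Substituting each data point gives a linear system:
  4a - 2b + c = -5
  a - b + c = 4
  c = 5
Solving the system yields a = -4, b = -3, c = 5.
So P(n) = -4n² - 3n + 5.
The leading coefficient is -4.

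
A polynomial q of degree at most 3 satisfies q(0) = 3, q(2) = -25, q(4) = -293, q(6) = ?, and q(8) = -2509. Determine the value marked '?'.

The 4 known points determine the degree-3 polynomial uniquely.
Write q(t) = at^3 + bt^2 + ct + d. Substituting each data point gives a linear system:
  d = 3
  8a + 4b + 2c + d = -25
  64a + 16b + 4c + d = -293
  512a + 64b + 8c + d = -2509
Solving the system yields a = -5, b = 0, c = 6, d = 3.
So q(t) = -5t^3 + 6t + 3.
Then q(6) = -1041.

-1041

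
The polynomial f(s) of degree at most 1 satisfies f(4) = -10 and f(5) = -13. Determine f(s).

f(s) = -3s + 2

Write f(s) = as + b. Substituting each data point gives a linear system:
  4a + b = -10
  5a + b = -13
Solving the system yields a = -3, b = 2.
So f(s) = -3s + 2.
Check: f(5) = -13. ✓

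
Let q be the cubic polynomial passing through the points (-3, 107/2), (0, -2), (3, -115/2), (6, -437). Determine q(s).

Write q(s) = as^3 + bs^2 + cs + d. Substituting each data point gives a linear system:
  -27a + 9b - 3c + d = 107/2
  d = -2
  27a + 9b + 3c + d = -115/2
  216a + 36b + 6c + d = -437
Solving the system yields a = -2, b = 0, c = -1/2, d = -2.
So q(s) = -2s^3 - (1/2)s - 2.
Check: q(6) = -437. ✓

q(s) = -2s^3 - (1/2)s - 2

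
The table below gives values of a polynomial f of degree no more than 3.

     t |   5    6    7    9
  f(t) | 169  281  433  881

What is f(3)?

41

Using the Lagrange interpolation formula with nodes 5, 6, 7, 9:
  L_0(t) = (t - 6)(t - 7)(t - 9) / -8
  L_1(t) = (t - 5)(t - 7)(t - 9) / 3
  L_2(t) = (t - 5)(t - 6)(t - 9) / -4
  L_3(t) = (t - 5)(t - 6)(t - 7) / 24
Then f(t) = 169·L_0(t) + 281·L_1(t) + 433·L_2(t) + 881·L_3(t).
Expanding and collecting terms gives f(t) = t³ + 2t² - t - 1.
Evaluating at t = 3: f(3) = 41.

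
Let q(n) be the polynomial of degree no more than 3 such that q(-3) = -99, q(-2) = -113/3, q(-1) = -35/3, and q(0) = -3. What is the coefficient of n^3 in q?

Write q(n) = an^3 + bn^2 + cn + d. Substituting each data point gives a linear system:
  -27a + 9b - 3c + d = -99
  -8a + 4b - 2c + d = -113/3
  -a + b - c + d = -35/3
  d = -3
Solving the system yields a = 3, b = 1/3, c = 6, d = -3.
So q(n) = 3n^3 + (1/3)n^2 + 6n - 3.
The leading coefficient is 3.

3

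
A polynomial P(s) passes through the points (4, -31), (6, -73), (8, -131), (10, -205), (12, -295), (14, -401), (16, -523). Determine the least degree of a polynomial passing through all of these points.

2

Forward differences of the values at s = 4, 6, 8, 10, 12, 14, 16:
  P  : -31  -73  -131  -205  -295  -401  -523
  Δ  : -42  -58  -74  -90  -106  -122
  Δ^2: -16  -16  -16  -16  -16
  Δ^3: 0  0  0  0
  Δ^4: 0  0  0
  Δ^5: 0  0
  Δ^6: 0
The second differences are constant (-16) and nonzero, while all higher differences vanish, so the minimal degree is 2.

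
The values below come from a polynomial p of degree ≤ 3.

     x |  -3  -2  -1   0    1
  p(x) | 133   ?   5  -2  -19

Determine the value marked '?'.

On equispaced nodes a degree-3 polynomial has vanishing fourth forward difference, so
  p(-3) - 4·p(-2) + 6·p(-1) - 4·p(0) + p(1) = 0.
Substituting the known values and solving for p(-2):
  -4·p(-2) = -152
  p(-2) = 38.

38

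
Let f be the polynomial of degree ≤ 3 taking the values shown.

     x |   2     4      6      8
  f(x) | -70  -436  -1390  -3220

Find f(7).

Using the Lagrange interpolation formula with nodes 2, 4, 6, 8:
  L_0(x) = (x - 4)(x - 6)(x - 8) / -48
  L_1(x) = (x - 2)(x - 6)(x - 8) / 16
  L_2(x) = (x - 2)(x - 4)(x - 8) / -16
  L_3(x) = (x - 2)(x - 4)(x - 6) / 48
Then f(x) = -70·L_0(x) - 436·L_1(x) - 1390·L_2(x) - 3220·L_3(x).
Expanding and collecting terms gives f(x) = -6x^3 - (3/2)x^2 - 6x - 4.
Evaluating at x = 7: f(7) = -4355/2.

-4355/2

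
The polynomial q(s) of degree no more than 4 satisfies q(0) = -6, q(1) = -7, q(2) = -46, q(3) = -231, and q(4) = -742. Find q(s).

Write q(s) = as^4 + bs^3 + cs^2 + ds + e. Substituting each data point gives a linear system:
  e = -6
  a + b + c + d + e = -7
  16a + 8b + 4c + 2d + e = -46
  81a + 27b + 9c + 3d + e = -231
  256a + 64b + 16c + 4d + e = -742
Solving the system yields a = -3, b = 0, c = 2, d = 0, e = -6.
So q(s) = -3s^4 + 2s^2 - 6.
Check: q(1) = -7. ✓

q(s) = -3s^4 + 2s^2 - 6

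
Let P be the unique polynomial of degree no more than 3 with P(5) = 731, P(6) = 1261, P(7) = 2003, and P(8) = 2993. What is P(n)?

P(n) = 6n^3 - 2n^2 + 6n + 1

Write P(n) = an^3 + bn^2 + cn + d. Substituting each data point gives a linear system:
  125a + 25b + 5c + d = 731
  216a + 36b + 6c + d = 1261
  343a + 49b + 7c + d = 2003
  512a + 64b + 8c + d = 2993
Solving the system yields a = 6, b = -2, c = 6, d = 1.
So P(n) = 6n^3 - 2n^2 + 6n + 1.
Check: P(7) = 2003. ✓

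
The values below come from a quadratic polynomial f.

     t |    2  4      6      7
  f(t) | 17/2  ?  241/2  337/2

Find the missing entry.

97/2

The 3 known points determine the degree-2 polynomial uniquely.
Write f(t) = at^2 + bt + c. Substituting each data point gives a linear system:
  4a + 2b + c = 17/2
  36a + 6b + c = 241/2
  49a + 7b + c = 337/2
Solving the system yields a = 4, b = -4, c = 1/2.
So f(t) = 4t² - 4t + 1/2.
Then f(4) = 97/2.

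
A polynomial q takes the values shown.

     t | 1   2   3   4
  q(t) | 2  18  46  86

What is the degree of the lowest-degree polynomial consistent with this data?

Forward differences of the values at t = 1, 2, 3, 4:
  q  : 2  18  46  86
  Δ  : 16  28  40
  Δ^2: 12  12
  Δ^3: 0
The second differences are constant (12) and nonzero, while all higher differences vanish, so the minimal degree is 2.

2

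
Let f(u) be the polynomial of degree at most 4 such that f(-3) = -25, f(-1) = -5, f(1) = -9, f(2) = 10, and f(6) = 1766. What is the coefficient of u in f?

-5

Write f(u) = au^4 + bu^3 + cu^2 + du + e. Substituting each data point gives a linear system:
  81a - 27b + 9c - 3d + e = -25
  a - b + c - d + e = -5
  a + b + c + d + e = -9
  16a + 8b + 4c + 2d + e = 10
  1296a + 216b + 36c + 6d + e = 1766
Solving the system yields a = 1, b = 3, c = -4, d = -5, e = -4.
So f(u) = u^4 + 3u^3 - 4u^2 - 5u - 4.
The coefficient of u is -5.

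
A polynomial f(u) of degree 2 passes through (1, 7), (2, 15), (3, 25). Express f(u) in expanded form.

f(u) = u^2 + 5u + 1

Write f(u) = au^2 + bu + c. Substituting each data point gives a linear system:
  a + b + c = 7
  4a + 2b + c = 15
  9a + 3b + c = 25
Solving the system yields a = 1, b = 5, c = 1.
So f(u) = u^2 + 5u + 1.
Check: f(2) = 15. ✓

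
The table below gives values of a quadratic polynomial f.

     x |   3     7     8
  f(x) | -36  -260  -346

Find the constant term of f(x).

Write f(x) = ax^2 + bx + c. Substituting each data point gives a linear system:
  9a + 3b + c = -36
  49a + 7b + c = -260
  64a + 8b + c = -346
Solving the system yields a = -6, b = 4, c = 6.
So f(x) = -6x^2 + 4x + 6.
The constant term is 6.

6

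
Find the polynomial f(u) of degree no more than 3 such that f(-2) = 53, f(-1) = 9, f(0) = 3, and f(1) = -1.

f(u) = -6u^3 + u^2 + u + 3

Write f(u) = au^3 + bu^2 + cu + d. Substituting each data point gives a linear system:
  -8a + 4b - 2c + d = 53
  -a + b - c + d = 9
  d = 3
  a + b + c + d = -1
Solving the system yields a = -6, b = 1, c = 1, d = 3.
So f(u) = -6u³ + u² + u + 3.
Check: f(-1) = 9. ✓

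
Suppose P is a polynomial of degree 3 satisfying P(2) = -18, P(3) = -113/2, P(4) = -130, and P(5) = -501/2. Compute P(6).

-430

Write P(s) = as^3 + bs^2 + cs + d. Substituting each data point gives a linear system:
  8a + 4b + 2c + d = -18
  27a + 9b + 3c + d = -113/2
  64a + 16b + 4c + d = -130
  125a + 25b + 5c + d = -501/2
Solving the system yields a = -2, b = 1/2, c = -3, d = 2.
So P(s) = -2s^3 + (1/2)s^2 - 3s + 2.
Then P(6) = -430.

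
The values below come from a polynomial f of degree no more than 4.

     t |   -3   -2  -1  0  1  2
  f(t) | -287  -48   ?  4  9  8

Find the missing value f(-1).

5

The 5 known points determine the degree-4 polynomial uniquely.
Write f(t) = at^4 + bt^3 + ct^2 + dt + e. Substituting each data point gives a linear system:
  81a - 27b + 9c - 3d + e = -287
  16a - 8b + 4c - 2d + e = -48
  e = 4
  a + b + c + d + e = 9
  16a + 8b + 4c + 2d + e = 8
Solving the system yields a = -3, b = 4, c = 6, d = -2, e = 4.
So f(t) = -3t^4 + 4t^3 + 6t^2 - 2t + 4.
Then f(-1) = 5.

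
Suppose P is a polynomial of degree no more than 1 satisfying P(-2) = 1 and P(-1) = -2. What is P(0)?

-5

Using the Lagrange interpolation formula with nodes -2, -1:
  L_0(n) = (n + 1) / -1
  L_1(n) = (n + 2) / 1
Then P(n) = 1·L_0(n) - 2·L_1(n).
Expanding and collecting terms gives P(n) = -3n - 5.
Evaluating at n = 0: P(0) = -5.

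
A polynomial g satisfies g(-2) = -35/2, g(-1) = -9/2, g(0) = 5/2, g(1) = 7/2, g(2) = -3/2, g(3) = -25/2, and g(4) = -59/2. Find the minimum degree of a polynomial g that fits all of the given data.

Forward differences of the values at t = -2, -1, 0, 1, 2, 3, 4:
  g  : -35/2  -9/2  5/2  7/2  -3/2  -25/2  -59/2
  Δ  : 13  7  1  -5  -11  -17
  Δ^2: -6  -6  -6  -6  -6
  Δ^3: 0  0  0  0
  Δ^4: 0  0  0
  Δ^5: 0  0
  Δ^6: 0
The second differences are constant (-6) and nonzero, while all higher differences vanish, so the minimal degree is 2.

2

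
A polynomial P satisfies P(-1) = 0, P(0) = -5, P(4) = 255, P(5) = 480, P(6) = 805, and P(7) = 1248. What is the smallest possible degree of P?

Divided differences on the nodes -1, 0, 4, 5, 6, 7:
  order 0: 0  -5  255  480  805  1248
  order 1: -5  65  225  325  443
  order 2: 14  32  50  59
  order 3: 3  3  3
  order 4: 0  0
  order 5: 0
The order-3 divided differences are all 3 (nonzero) and every higher order vanishes, so the data lies on a polynomial of degree exactly 3.

3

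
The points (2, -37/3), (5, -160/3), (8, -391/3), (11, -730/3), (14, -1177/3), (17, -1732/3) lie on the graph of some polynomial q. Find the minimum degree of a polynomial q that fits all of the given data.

2

Forward differences of the values at s = 2, 5, 8, 11, 14, 17:
  q  : -37/3  -160/3  -391/3  -730/3  -1177/3  -1732/3
  Δ  : -41  -77  -113  -149  -185
  Δ^2: -36  -36  -36  -36
  Δ^3: 0  0  0
  Δ^4: 0  0
  Δ^5: 0
The second differences are constant (-36) and nonzero, while all higher differences vanish, so the minimal degree is 2.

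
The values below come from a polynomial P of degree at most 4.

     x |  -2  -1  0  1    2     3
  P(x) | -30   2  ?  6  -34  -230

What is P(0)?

The 5 known points determine the degree-4 polynomial uniquely.
Write P(x) = ax^4 + bx^3 + cx^2 + dx + e. Substituting each data point gives a linear system:
  16a - 8b + 4c - 2d + e = -30
  a - b + c - d + e = 2
  a + b + c + d + e = 6
  16a + 8b + 4c + 2d + e = -34
  81a + 27b + 9c + 3d + e = -230
Solving the system yields a = -3, b = -1, c = 3, d = 3, e = 4.
So P(x) = -3x^4 - x^3 + 3x^2 + 3x + 4.
Then P(0) = 4.

4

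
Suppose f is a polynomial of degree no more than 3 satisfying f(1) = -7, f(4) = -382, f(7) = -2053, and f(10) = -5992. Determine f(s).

f(s) = -6s^3 + s - 2

Write f(s) = as^3 + bs^2 + cs + d. Substituting each data point gives a linear system:
  a + b + c + d = -7
  64a + 16b + 4c + d = -382
  343a + 49b + 7c + d = -2053
  1000a + 100b + 10c + d = -5992
Solving the system yields a = -6, b = 0, c = 1, d = -2.
So f(s) = -6s³ + s - 2.
Check: f(10) = -5992. ✓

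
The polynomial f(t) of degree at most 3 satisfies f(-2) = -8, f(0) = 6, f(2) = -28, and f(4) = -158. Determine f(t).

f(t) = -t^3 - 6t^2 - t + 6

Using the Lagrange interpolation formula with nodes -2, 0, 2, 4:
  L_0(t) = t(t - 2)(t - 4) / -48
  L_1(t) = (t + 2)(t - 2)(t - 4) / 16
  L_2(t) = (t + 2)t(t - 4) / -16
  L_3(t) = (t + 2)t(t - 2) / 48
Then f(t) = -8·L_0(t) + 6·L_1(t) - 28·L_2(t) - 158·L_3(t).
Expanding and collecting terms gives f(t) = -t^3 - 6t^2 - t + 6.
Check: f(4) = -158. ✓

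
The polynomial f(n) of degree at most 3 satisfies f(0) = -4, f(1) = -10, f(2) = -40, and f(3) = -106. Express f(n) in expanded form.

Write f(n) = an^3 + bn^2 + cn + d. Substituting each data point gives a linear system:
  d = -4
  a + b + c + d = -10
  8a + 4b + 2c + d = -40
  27a + 9b + 3c + d = -106
Solving the system yields a = -2, b = -6, c = 2, d = -4.
So f(n) = -2n³ - 6n² + 2n - 4.
Check: f(2) = -40. ✓

f(n) = -2n^3 - 6n^2 + 2n - 4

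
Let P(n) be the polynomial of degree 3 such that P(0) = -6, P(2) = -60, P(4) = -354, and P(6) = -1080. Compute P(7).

Forward differences of the values at n = 0, 2, 4, 6:
  P  : -6  -60  -354  -1080
  Δ  : -54  -294  -726
  Δ^2: -240  -432
  Δ^3: -192
The third differences are constant, confirming degree 3.
Interpolating (Newton forward form) and evaluating at n = 7 gives P(7) = -1665.

-1665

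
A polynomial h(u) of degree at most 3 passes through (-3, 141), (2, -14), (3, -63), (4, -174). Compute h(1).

-3

Using the Lagrange interpolation formula with nodes -3, 2, 3, 4:
  L_0(u) = (u - 2)(u - 3)(u - 4) / -210
  L_1(u) = (u + 3)(u - 3)(u - 4) / 10
  L_2(u) = (u + 3)(u - 2)(u - 4) / -6
  L_3(u) = (u + 3)(u - 2)(u - 3) / 14
Then h(u) = 141·L_0(u) - 14·L_1(u) - 63·L_2(u) - 174·L_3(u).
Expanding and collecting terms gives h(u) = -4u³ + 5u² + 2u - 6.
Evaluating at u = 1: h(1) = -3.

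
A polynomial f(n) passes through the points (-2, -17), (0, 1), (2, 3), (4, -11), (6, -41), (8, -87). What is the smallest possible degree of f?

2

Forward differences of the values at n = -2, 0, 2, 4, 6, 8:
  f  : -17  1  3  -11  -41  -87
  Δ  : 18  2  -14  -30  -46
  Δ^2: -16  -16  -16  -16
  Δ^3: 0  0  0
  Δ^4: 0  0
  Δ^5: 0
The second differences are constant (-16) and nonzero, while all higher differences vanish, so the minimal degree is 2.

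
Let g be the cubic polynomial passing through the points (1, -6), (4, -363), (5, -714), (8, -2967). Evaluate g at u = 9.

-4238

Write g(u) = au^3 + bu^2 + cu + d. Substituting each data point gives a linear system:
  a + b + c + d = -6
  64a + 16b + 4c + d = -363
  125a + 25b + 5c + d = -714
  512a + 64b + 8c + d = -2967
Solving the system yields a = -6, b = 2, c = -3, d = 1.
So g(u) = -6u^3 + 2u^2 - 3u + 1.
Then g(9) = -4238.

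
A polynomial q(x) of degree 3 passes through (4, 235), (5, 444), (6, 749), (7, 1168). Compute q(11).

Write q(x) = ax^3 + bx^2 + cx + d. Substituting each data point gives a linear system:
  64a + 16b + 4c + d = 235
  125a + 25b + 5c + d = 444
  216a + 36b + 6c + d = 749
  343a + 49b + 7c + d = 1168
Solving the system yields a = 3, b = 3, c = -1, d = -1.
So q(x) = 3x^3 + 3x^2 - x - 1.
Then q(11) = 4344.

4344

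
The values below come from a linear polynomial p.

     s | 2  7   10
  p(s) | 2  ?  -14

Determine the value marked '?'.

The 2 known points determine the degree-1 polynomial uniquely.
Write p(s) = as + b. Substituting each data point gives a linear system:
  2a + b = 2
  10a + b = -14
Solving the system yields a = -2, b = 6.
So p(s) = -2s + 6.
Then p(7) = -8.

-8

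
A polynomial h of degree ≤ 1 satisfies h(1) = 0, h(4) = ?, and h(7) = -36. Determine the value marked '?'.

On equispaced nodes a degree-1 polynomial has vanishing second forward difference, so
  h(1) - 2·h(4) + h(7) = 0.
Substituting the known values and solving for h(4):
  -2·h(4) = 36
  h(4) = -18.

-18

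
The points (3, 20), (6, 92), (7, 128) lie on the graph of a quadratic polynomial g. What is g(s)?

g(s) = 3s^2 - 3s + 2

Write g(s) = as^2 + bs + c. Substituting each data point gives a linear system:
  9a + 3b + c = 20
  36a + 6b + c = 92
  49a + 7b + c = 128
Solving the system yields a = 3, b = -3, c = 2.
So g(s) = 3s^2 - 3s + 2.
Check: g(3) = 20. ✓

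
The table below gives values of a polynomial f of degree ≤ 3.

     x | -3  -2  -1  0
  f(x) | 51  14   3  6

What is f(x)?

Write f(x) = ax^3 + bx^2 + cx + d. Substituting each data point gives a linear system:
  -27a + 9b - 3c + d = 51
  -8a + 4b - 2c + d = 14
  -a + b - c + d = 3
  d = 6
Solving the system yields a = -2, b = 1, c = 6, d = 6.
So f(x) = -2x^3 + x^2 + 6x + 6.
Check: f(-3) = 51. ✓

f(x) = -2x^3 + x^2 + 6x + 6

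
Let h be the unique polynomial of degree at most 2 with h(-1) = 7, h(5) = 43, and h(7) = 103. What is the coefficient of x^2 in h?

Write h(x) = ax^2 + bx + c. Substituting each data point gives a linear system:
  a - b + c = 7
  25a + 5b + c = 43
  49a + 7b + c = 103
Solving the system yields a = 3, b = -6, c = -2.
So h(x) = 3x² - 6x - 2.
The leading coefficient is 3.

3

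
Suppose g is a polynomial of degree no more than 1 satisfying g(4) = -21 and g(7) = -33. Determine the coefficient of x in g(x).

-4

Write g(x) = ax + b. Substituting each data point gives a linear system:
  4a + b = -21
  7a + b = -33
Solving the system yields a = -4, b = -5.
So g(x) = -4x - 5.
The leading coefficient is -4.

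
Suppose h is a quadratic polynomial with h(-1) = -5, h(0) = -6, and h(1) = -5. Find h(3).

3

Write h(u) = au^2 + bu + c. Substituting each data point gives a linear system:
  a - b + c = -5
  c = -6
  a + b + c = -5
Solving the system yields a = 1, b = 0, c = -6.
So h(u) = u² - 6.
Then h(3) = 3.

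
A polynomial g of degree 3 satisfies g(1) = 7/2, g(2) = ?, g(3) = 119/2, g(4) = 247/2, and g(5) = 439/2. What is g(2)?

43/2

The 4 known points determine the degree-3 polynomial uniquely.
Write g(s) = as^3 + bs^2 + cs + d. Substituting each data point gives a linear system:
  a + b + c + d = 7/2
  27a + 9b + 3c + d = 119/2
  64a + 16b + 4c + d = 247/2
  125a + 25b + 5c + d = 439/2
Solving the system yields a = 1, b = 4, c = -1, d = -1/2.
So g(s) = s^3 + 4s^2 - s - 1/2.
Then g(2) = 43/2.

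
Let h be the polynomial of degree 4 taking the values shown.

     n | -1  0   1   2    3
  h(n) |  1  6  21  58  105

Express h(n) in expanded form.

h(n) = -n^4 + 4n^3 + 6n^2 + 6n + 6

Using the Lagrange interpolation formula with nodes -1, 0, 1, 2, 3:
  L_0(n) = n(n - 1)(n - 2)(n - 3) / 24
  L_1(n) = (n + 1)(n - 1)(n - 2)(n - 3) / -6
  L_2(n) = (n + 1)n(n - 2)(n - 3) / 4
  L_3(n) = (n + 1)n(n - 1)(n - 3) / -6
  L_4(n) = (n + 1)n(n - 1)(n - 2) / 24
Then h(n) = 1·L_0(n) + 6·L_1(n) + 21·L_2(n) + 58·L_3(n) + 105·L_4(n).
Expanding and collecting terms gives h(n) = -n^4 + 4n^3 + 6n^2 + 6n + 6.
Check: h(0) = 6. ✓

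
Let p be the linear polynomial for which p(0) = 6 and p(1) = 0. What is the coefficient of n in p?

-6

Write p(n) = an + b. Substituting each data point gives a linear system:
  b = 6
  a + b = 0
Solving the system yields a = -6, b = 6.
So p(n) = -6n + 6.
The leading coefficient is -6.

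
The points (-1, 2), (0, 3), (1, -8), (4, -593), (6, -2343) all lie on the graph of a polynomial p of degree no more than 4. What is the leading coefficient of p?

-1

Write p(s) = as^4 + bs^3 + cs^2 + ds + e. Substituting each data point gives a linear system:
  a - b + c - d + e = 2
  e = 3
  a + b + c + d + e = -8
  256a + 64b + 16c + 4d + e = -593
  1296a + 216b + 36c + 6d + e = -2343
Solving the system yields a = -1, b = -4, c = -5, d = -1, e = 3.
So p(s) = -s^4 - 4s^3 - 5s^2 - s + 3.
The leading coefficient is -1.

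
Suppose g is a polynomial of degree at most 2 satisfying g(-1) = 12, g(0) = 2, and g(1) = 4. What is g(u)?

Using the Lagrange interpolation formula with nodes -1, 0, 1:
  L_0(u) = u(u - 1) / 2
  L_1(u) = (u + 1)(u - 1) / -1
  L_2(u) = (u + 1)u / 2
Then g(u) = 12·L_0(u) + 2·L_1(u) + 4·L_2(u).
Expanding and collecting terms gives g(u) = 6u² - 4u + 2.
Check: g(1) = 4. ✓

g(u) = 6u^2 - 4u + 2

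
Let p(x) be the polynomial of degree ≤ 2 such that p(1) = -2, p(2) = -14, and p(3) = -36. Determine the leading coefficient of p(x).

-5

Write p(x) = ax^2 + bx + c. Substituting each data point gives a linear system:
  a + b + c = -2
  4a + 2b + c = -14
  9a + 3b + c = -36
Solving the system yields a = -5, b = 3, c = 0.
So p(x) = -5x^2 + 3x.
The leading coefficient is -5.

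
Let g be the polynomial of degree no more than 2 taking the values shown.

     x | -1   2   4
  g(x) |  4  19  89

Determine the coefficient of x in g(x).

-1

Write g(x) = ax^2 + bx + c. Substituting each data point gives a linear system:
  a - b + c = 4
  4a + 2b + c = 19
  16a + 4b + c = 89
Solving the system yields a = 6, b = -1, c = -3.
So g(x) = 6x^2 - x - 3.
The coefficient of x is -1.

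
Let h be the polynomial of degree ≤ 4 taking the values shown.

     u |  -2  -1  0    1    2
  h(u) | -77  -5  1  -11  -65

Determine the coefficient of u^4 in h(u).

Write h(u) = au^4 + bu^3 + cu^2 + du + e. Substituting each data point gives a linear system:
  16a - 8b + 4c - 2d + e = -77
  a - b + c - d + e = -5
  e = 1
  a + b + c + d + e = -11
  16a + 8b + 4c + 2d + e = -65
Solving the system yields a = -3, b = 2, c = -6, d = -5, e = 1.
So h(u) = -3u⁴ + 2u³ - 6u² - 5u + 1.
The leading coefficient is -3.

-3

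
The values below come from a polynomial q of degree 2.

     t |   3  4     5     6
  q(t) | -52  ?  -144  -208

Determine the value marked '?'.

-92

On equispaced nodes a degree-2 polynomial has vanishing third forward difference, so
  - q(3) + 3·q(4) - 3·q(5) + q(6) = 0.
Substituting the known values and solving for q(4):
  3·q(4) = -276
  q(4) = -92.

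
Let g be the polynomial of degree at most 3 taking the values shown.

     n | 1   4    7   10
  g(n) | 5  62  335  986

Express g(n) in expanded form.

g(n) = n^3 - 2n + 6

Write g(n) = an^3 + bn^2 + cn + d. Substituting each data point gives a linear system:
  a + b + c + d = 5
  64a + 16b + 4c + d = 62
  343a + 49b + 7c + d = 335
  1000a + 100b + 10c + d = 986
Solving the system yields a = 1, b = 0, c = -2, d = 6.
So g(n) = n^3 - 2n + 6.
Check: g(4) = 62. ✓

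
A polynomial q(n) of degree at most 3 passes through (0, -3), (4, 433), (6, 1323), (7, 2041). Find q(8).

Write q(n) = an^3 + bn^2 + cn + d. Substituting each data point gives a linear system:
  d = -3
  64a + 16b + 4c + d = 433
  216a + 36b + 6c + d = 1323
  343a + 49b + 7c + d = 2041
Solving the system yields a = 5, b = 6, c = 5, d = -3.
So q(n) = 5n^3 + 6n^2 + 5n - 3.
Then q(8) = 2981.

2981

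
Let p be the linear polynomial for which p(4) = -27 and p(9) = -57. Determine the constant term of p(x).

Write p(x) = ax + b. Substituting each data point gives a linear system:
  4a + b = -27
  9a + b = -57
Solving the system yields a = -6, b = -3.
So p(x) = -6x - 3.
The constant term is -3.

-3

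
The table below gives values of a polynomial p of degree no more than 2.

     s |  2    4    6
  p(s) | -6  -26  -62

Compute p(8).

Forward differences of the values at s = 2, 4, 6:
  p  : -6  -26  -62
  Δ  : -20  -36
  Δ^2: -16
The second differences are constant, confirming degree 2.
Interpolating (Newton forward form) and evaluating at s = 8 gives p(8) = -114.

-114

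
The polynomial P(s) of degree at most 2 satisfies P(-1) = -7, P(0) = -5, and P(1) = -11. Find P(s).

P(s) = -4s^2 - 2s - 5

Write P(s) = as^2 + bs + c. Substituting each data point gives a linear system:
  a - b + c = -7
  c = -5
  a + b + c = -11
Solving the system yields a = -4, b = -2, c = -5.
So P(s) = -4s^2 - 2s - 5.
Check: P(0) = -5. ✓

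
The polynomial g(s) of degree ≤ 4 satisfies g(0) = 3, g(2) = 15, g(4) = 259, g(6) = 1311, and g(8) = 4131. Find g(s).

g(s) = s^4 + s^2 - 4s + 3

Write g(s) = as^4 + bs^3 + cs^2 + ds + e. Substituting each data point gives a linear system:
  e = 3
  16a + 8b + 4c + 2d + e = 15
  256a + 64b + 16c + 4d + e = 259
  1296a + 216b + 36c + 6d + e = 1311
  4096a + 512b + 64c + 8d + e = 4131
Solving the system yields a = 1, b = 0, c = 1, d = -4, e = 3.
So g(s) = s^4 + s^2 - 4s + 3.
Check: g(4) = 259. ✓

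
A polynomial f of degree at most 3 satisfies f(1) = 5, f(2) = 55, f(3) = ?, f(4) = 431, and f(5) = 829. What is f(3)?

185

On equispaced nodes a degree-3 polynomial has vanishing fourth forward difference, so
  f(1) - 4·f(2) + 6·f(3) - 4·f(4) + f(5) = 0.
Substituting the known values and solving for f(3):
  6·f(3) = 1110
  f(3) = 185.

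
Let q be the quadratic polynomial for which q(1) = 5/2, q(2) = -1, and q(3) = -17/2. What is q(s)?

q(s) = -2s^2 + (5/2)s + 2

Write q(s) = as^2 + bs + c. Substituting each data point gives a linear system:
  a + b + c = 5/2
  4a + 2b + c = -1
  9a + 3b + c = -17/2
Solving the system yields a = -2, b = 5/2, c = 2.
So q(s) = -2s^2 + (5/2)s + 2.
Check: q(3) = -17/2. ✓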